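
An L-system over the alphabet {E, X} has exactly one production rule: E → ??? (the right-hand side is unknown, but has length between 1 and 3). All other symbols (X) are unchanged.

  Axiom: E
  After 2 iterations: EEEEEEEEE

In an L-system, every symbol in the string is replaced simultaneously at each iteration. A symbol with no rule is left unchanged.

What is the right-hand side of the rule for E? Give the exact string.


Answer: EEE

Derivation:
Trying E → EEE:
  Step 0: E
  Step 1: EEE
  Step 2: EEEEEEEEE
Matches the given result.


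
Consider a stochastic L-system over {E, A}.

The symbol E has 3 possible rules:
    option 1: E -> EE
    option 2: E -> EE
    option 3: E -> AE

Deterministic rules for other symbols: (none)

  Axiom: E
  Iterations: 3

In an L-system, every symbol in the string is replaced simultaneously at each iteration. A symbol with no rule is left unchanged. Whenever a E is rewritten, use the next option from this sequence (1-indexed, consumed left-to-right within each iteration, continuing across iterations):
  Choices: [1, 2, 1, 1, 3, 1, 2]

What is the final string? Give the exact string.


Step 0: E
Step 1: EE  (used choices [1])
Step 2: EEEE  (used choices [2, 1])
Step 3: EEAEEEEE  (used choices [1, 3, 1, 2])

Answer: EEAEEEEE


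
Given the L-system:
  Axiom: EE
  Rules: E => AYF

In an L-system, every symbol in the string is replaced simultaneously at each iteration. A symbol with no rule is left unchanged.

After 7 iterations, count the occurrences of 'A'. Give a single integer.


Answer: 2

Derivation:
Step 0: EE  (0 'A')
Step 1: AYFAYF  (2 'A')
Step 2: AYFAYF  (2 'A')
Step 3: AYFAYF  (2 'A')
Step 4: AYFAYF  (2 'A')
Step 5: AYFAYF  (2 'A')
Step 6: AYFAYF  (2 'A')
Step 7: AYFAYF  (2 'A')


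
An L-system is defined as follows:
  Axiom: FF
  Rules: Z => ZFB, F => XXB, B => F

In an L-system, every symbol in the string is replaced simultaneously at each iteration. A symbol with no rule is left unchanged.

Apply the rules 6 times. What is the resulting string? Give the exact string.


Step 0: FF
Step 1: XXBXXB
Step 2: XXFXXF
Step 3: XXXXBXXXXB
Step 4: XXXXFXXXXF
Step 5: XXXXXXBXXXXXXB
Step 6: XXXXXXFXXXXXXF

Answer: XXXXXXFXXXXXXF


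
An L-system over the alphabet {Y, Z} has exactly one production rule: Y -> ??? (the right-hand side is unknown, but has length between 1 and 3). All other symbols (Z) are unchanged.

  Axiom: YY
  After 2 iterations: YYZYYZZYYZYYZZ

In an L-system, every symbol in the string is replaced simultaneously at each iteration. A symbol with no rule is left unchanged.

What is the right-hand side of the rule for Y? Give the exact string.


Trying Y -> YYZ:
  Step 0: YY
  Step 1: YYZYYZ
  Step 2: YYZYYZZYYZYYZZ
Matches the given result.

Answer: YYZ


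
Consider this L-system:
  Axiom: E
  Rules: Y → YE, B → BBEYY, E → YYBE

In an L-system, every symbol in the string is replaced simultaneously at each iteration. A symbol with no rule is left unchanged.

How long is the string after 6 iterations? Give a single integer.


Step 0: length = 1
Step 1: length = 4
Step 2: length = 13
Step 3: length = 43
Step 4: length = 142
Step 5: length = 469
Step 6: length = 1549

Answer: 1549


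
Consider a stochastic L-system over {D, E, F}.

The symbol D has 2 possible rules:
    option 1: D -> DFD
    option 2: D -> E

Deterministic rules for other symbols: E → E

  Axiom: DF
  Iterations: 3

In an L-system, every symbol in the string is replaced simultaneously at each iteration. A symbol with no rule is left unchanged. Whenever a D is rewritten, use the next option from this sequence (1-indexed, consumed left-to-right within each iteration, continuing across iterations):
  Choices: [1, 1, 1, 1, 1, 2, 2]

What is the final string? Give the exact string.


Step 0: DF
Step 1: DFDF  (used choices [1])
Step 2: DFDFDFDF  (used choices [1, 1])
Step 3: DFDFDFDFEFEF  (used choices [1, 1, 2, 2])

Answer: DFDFDFDFEFEF


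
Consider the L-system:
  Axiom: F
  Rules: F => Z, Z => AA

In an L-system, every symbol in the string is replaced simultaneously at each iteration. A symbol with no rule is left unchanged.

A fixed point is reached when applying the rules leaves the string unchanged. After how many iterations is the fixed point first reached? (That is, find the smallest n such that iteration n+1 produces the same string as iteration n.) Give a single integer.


Answer: 2

Derivation:
Step 0: F
Step 1: Z
Step 2: AA
Step 3: AA  (unchanged — fixed point at step 2)


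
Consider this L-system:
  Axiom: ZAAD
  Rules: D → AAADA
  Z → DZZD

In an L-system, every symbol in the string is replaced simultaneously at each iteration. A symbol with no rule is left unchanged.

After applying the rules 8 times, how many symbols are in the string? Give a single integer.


Step 0: length = 4
Step 1: length = 11
Step 2: length = 29
Step 3: length = 69
Step 4: length = 153
Step 5: length = 325
Step 6: length = 673
Step 7: length = 1373
Step 8: length = 2777

Answer: 2777


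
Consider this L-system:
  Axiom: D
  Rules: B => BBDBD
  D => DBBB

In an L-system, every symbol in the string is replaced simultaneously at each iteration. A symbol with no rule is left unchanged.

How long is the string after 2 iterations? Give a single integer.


Step 0: length = 1
Step 1: length = 4
Step 2: length = 19

Answer: 19


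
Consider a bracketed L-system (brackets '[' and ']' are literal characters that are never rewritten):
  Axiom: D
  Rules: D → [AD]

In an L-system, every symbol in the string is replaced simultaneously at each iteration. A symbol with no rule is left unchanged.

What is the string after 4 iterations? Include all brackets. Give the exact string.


Answer: [A[A[A[AD]]]]

Derivation:
Step 0: D
Step 1: [AD]
Step 2: [A[AD]]
Step 3: [A[A[AD]]]
Step 4: [A[A[A[AD]]]]


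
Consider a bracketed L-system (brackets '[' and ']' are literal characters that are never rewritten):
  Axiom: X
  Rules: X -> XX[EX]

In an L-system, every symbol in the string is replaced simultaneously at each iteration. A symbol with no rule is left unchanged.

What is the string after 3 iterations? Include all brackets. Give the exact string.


Answer: XX[EX]XX[EX][EXX[EX]]XX[EX]XX[EX][EXX[EX]][EXX[EX]XX[EX][EXX[EX]]]

Derivation:
Step 0: X
Step 1: XX[EX]
Step 2: XX[EX]XX[EX][EXX[EX]]
Step 3: XX[EX]XX[EX][EXX[EX]]XX[EX]XX[EX][EXX[EX]][EXX[EX]XX[EX][EXX[EX]]]


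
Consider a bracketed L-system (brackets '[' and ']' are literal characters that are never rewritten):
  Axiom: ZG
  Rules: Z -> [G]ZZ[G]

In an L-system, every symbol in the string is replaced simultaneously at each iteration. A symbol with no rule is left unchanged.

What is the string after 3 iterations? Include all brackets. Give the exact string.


Step 0: ZG
Step 1: [G]ZZ[G]G
Step 2: [G][G]ZZ[G][G]ZZ[G][G]G
Step 3: [G][G][G]ZZ[G][G]ZZ[G][G][G][G]ZZ[G][G]ZZ[G][G][G]G

Answer: [G][G][G]ZZ[G][G]ZZ[G][G][G][G]ZZ[G][G]ZZ[G][G][G]G


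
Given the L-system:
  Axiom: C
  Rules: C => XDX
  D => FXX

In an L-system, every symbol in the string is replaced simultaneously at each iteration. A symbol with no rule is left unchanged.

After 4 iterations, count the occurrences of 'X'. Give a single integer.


Step 0: C  (0 'X')
Step 1: XDX  (2 'X')
Step 2: XFXXX  (4 'X')
Step 3: XFXXX  (4 'X')
Step 4: XFXXX  (4 'X')

Answer: 4


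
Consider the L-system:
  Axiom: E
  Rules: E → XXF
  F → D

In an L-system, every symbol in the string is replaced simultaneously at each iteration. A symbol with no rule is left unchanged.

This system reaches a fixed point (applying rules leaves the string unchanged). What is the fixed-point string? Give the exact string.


Answer: XXD

Derivation:
Step 0: E
Step 1: XXF
Step 2: XXD
Step 3: XXD  (unchanged — fixed point at step 2)


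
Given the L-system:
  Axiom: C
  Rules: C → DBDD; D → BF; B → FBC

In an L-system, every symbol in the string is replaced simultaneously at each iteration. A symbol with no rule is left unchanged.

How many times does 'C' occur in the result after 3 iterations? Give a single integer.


Step 0: C  (1 'C')
Step 1: DBDD  (0 'C')
Step 2: BFFBCBFBF  (1 'C')
Step 3: FBCFFFBCDBDDFBCFFBCF  (4 'C')

Answer: 4


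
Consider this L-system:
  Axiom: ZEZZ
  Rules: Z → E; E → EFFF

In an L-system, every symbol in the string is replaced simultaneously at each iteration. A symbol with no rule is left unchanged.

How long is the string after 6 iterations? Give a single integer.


Step 0: length = 4
Step 1: length = 7
Step 2: length = 19
Step 3: length = 31
Step 4: length = 43
Step 5: length = 55
Step 6: length = 67

Answer: 67


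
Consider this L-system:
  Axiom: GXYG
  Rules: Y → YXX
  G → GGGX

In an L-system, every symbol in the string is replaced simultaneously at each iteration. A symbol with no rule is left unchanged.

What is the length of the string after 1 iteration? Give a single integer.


Answer: 12

Derivation:
Step 0: length = 4
Step 1: length = 12


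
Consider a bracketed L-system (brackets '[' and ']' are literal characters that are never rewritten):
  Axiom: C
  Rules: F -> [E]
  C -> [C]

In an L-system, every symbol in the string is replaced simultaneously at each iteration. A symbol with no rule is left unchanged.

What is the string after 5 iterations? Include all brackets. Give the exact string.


Answer: [[[[[C]]]]]

Derivation:
Step 0: C
Step 1: [C]
Step 2: [[C]]
Step 3: [[[C]]]
Step 4: [[[[C]]]]
Step 5: [[[[[C]]]]]


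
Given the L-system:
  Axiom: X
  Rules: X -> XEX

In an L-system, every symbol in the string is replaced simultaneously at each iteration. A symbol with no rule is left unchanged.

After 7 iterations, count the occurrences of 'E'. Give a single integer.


Step 0: X  (0 'E')
Step 1: XEX  (1 'E')
Step 2: XEXEXEX  (3 'E')
Step 3: XEXEXEXEXEXEXEX  (7 'E')
Step 4: XEXEXEXEXEXEXEXEXEXEXEXEXEXEXEX  (15 'E')
Step 5: XEXEXEXEXEXEXEXEXEXEXEXEXEXEXEXEXEXEXEXEXEXEXEXEXEXEXEXEXEXEXEX  (31 'E')
Step 6: XEXEXEXEXEXEXEXEXEXEXEXEXEXEXEXEXEXEXEXEXEXEXEXEXEXEXEXEXEXEXEXEXEXEXEXEXEXEXEXEXEXEXEXEXEXEXEXEXEXEXEXEXEXEXEXEXEXEXEXEXEXEXEX  (63 'E')
Step 7: XEXEXEXEXEXEXEXEXEXEXEXEXEXEXEXEXEXEXEXEXEXEXEXEXEXEXEXEXEXEXEXEXEXEXEXEXEXEXEXEXEXEXEXEXEXEXEXEXEXEXEXEXEXEXEXEXEXEXEXEXEXEXEXEXEXEXEXEXEXEXEXEXEXEXEXEXEXEXEXEXEXEXEXEXEXEXEXEXEXEXEXEXEXEXEXEXEXEXEXEXEXEXEXEXEXEXEXEXEXEXEXEXEXEXEXEXEXEXEXEXEXEXEXEXEXEXEX  (127 'E')

Answer: 127


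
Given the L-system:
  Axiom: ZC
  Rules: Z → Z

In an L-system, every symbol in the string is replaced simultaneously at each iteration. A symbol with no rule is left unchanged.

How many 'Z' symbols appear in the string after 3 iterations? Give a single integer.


Step 0: ZC  (1 'Z')
Step 1: ZC  (1 'Z')
Step 2: ZC  (1 'Z')
Step 3: ZC  (1 'Z')

Answer: 1


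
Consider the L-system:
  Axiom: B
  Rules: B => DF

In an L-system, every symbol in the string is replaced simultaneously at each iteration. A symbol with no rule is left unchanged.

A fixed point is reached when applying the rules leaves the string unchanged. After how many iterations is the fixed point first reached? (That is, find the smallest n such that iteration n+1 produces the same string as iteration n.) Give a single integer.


Answer: 1

Derivation:
Step 0: B
Step 1: DF
Step 2: DF  (unchanged — fixed point at step 1)


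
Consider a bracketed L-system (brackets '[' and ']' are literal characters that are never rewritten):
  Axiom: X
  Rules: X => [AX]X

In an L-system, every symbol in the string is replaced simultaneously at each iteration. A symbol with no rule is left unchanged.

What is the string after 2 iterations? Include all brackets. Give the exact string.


Step 0: X
Step 1: [AX]X
Step 2: [A[AX]X][AX]X

Answer: [A[AX]X][AX]X


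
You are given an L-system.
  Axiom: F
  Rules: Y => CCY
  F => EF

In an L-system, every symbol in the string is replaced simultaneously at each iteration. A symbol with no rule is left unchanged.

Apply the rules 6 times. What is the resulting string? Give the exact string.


Answer: EEEEEEF

Derivation:
Step 0: F
Step 1: EF
Step 2: EEF
Step 3: EEEF
Step 4: EEEEF
Step 5: EEEEEF
Step 6: EEEEEEF


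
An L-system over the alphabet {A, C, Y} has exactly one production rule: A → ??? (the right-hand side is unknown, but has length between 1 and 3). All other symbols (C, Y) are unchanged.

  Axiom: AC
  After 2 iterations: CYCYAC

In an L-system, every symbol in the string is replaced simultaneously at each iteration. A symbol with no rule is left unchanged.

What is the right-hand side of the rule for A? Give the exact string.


Answer: CYA

Derivation:
Trying A → CYA:
  Step 0: AC
  Step 1: CYAC
  Step 2: CYCYAC
Matches the given result.


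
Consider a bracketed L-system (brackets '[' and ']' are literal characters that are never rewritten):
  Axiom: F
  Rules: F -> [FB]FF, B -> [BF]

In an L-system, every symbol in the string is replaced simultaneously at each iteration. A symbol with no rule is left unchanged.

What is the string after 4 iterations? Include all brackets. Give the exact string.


Step 0: F
Step 1: [FB]FF
Step 2: [[FB]FF[BF]][FB]FF[FB]FF
Step 3: [[[FB]FF[BF]][FB]FF[FB]FF[[BF][FB]FF]][[FB]FF[BF]][FB]FF[FB]FF[[FB]FF[BF]][FB]FF[FB]FF
Step 4: [[[[FB]FF[BF]][FB]FF[FB]FF[[BF][FB]FF]][[FB]FF[BF]][FB]FF[FB]FF[[FB]FF[BF]][FB]FF[FB]FF[[[BF][FB]FF][[FB]FF[BF]][FB]FF[FB]FF]][[[FB]FF[BF]][FB]FF[FB]FF[[BF][FB]FF]][[FB]FF[BF]][FB]FF[FB]FF[[FB]FF[BF]][FB]FF[FB]FF[[[FB]FF[BF]][FB]FF[FB]FF[[BF][FB]FF]][[FB]FF[BF]][FB]FF[FB]FF[[FB]FF[BF]][FB]FF[FB]FF

Answer: [[[[FB]FF[BF]][FB]FF[FB]FF[[BF][FB]FF]][[FB]FF[BF]][FB]FF[FB]FF[[FB]FF[BF]][FB]FF[FB]FF[[[BF][FB]FF][[FB]FF[BF]][FB]FF[FB]FF]][[[FB]FF[BF]][FB]FF[FB]FF[[BF][FB]FF]][[FB]FF[BF]][FB]FF[FB]FF[[FB]FF[BF]][FB]FF[FB]FF[[[FB]FF[BF]][FB]FF[FB]FF[[BF][FB]FF]][[FB]FF[BF]][FB]FF[FB]FF[[FB]FF[BF]][FB]FF[FB]FF


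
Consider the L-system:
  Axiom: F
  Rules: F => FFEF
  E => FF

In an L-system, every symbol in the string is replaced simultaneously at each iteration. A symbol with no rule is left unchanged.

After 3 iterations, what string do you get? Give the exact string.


Step 0: F
Step 1: FFEF
Step 2: FFEFFFEFFFFFEF
Step 3: FFEFFFEFFFFFEFFFEFFFEFFFFFEFFFEFFFEFFFEFFFEFFFFFEF

Answer: FFEFFFEFFFFFEFFFEFFFEFFFFFEFFFEFFFEFFFEFFFEFFFFFEF


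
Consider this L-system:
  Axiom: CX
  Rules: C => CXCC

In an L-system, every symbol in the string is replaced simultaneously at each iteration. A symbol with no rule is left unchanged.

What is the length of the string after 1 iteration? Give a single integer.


Answer: 5

Derivation:
Step 0: length = 2
Step 1: length = 5


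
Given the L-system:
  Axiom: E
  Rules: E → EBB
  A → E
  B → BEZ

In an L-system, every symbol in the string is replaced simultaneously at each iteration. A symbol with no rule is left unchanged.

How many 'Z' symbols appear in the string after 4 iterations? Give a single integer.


Step 0: E  (0 'Z')
Step 1: EBB  (0 'Z')
Step 2: EBBBEZBEZ  (2 'Z')
Step 3: EBBBEZBEZBEZEBBZBEZEBBZ  (6 'Z')
Step 4: EBBBEZBEZBEZEBBZBEZEBBZBEZEBBZEBBBEZBEZZBEZEBBZEBBBEZBEZZ  (16 'Z')

Answer: 16


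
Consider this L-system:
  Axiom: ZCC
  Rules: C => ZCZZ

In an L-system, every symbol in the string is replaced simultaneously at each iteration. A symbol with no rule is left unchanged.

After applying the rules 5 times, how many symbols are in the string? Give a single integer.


Answer: 33

Derivation:
Step 0: length = 3
Step 1: length = 9
Step 2: length = 15
Step 3: length = 21
Step 4: length = 27
Step 5: length = 33


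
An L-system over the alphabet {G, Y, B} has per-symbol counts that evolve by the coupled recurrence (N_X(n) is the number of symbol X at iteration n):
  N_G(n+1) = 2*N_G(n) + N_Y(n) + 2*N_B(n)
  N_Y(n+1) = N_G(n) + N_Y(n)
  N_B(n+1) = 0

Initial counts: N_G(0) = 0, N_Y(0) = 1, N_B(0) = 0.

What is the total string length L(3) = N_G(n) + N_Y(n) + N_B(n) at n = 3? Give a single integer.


Answer: 13

Derivation:
Step 0: N_G=0, N_Y=1, N_B=0, L=1
Step 1: N_G=1, N_Y=1, N_B=0, L=2
Step 2: N_G=3, N_Y=2, N_B=0, L=5
Step 3: N_G=8, N_Y=5, N_B=0, L=13


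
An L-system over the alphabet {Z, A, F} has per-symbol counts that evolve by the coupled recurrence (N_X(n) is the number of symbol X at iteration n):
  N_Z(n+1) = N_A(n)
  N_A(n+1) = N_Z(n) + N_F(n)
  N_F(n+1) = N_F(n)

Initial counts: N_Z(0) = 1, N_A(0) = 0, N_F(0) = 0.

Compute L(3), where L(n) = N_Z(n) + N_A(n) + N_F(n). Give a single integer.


Answer: 1

Derivation:
Step 0: N_Z=1, N_A=0, N_F=0, L=1
Step 1: N_Z=0, N_A=1, N_F=0, L=1
Step 2: N_Z=1, N_A=0, N_F=0, L=1
Step 3: N_Z=0, N_A=1, N_F=0, L=1


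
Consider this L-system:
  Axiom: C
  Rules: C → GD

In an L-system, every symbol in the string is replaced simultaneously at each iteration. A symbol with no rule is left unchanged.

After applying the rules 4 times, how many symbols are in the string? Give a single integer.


Step 0: length = 1
Step 1: length = 2
Step 2: length = 2
Step 3: length = 2
Step 4: length = 2

Answer: 2


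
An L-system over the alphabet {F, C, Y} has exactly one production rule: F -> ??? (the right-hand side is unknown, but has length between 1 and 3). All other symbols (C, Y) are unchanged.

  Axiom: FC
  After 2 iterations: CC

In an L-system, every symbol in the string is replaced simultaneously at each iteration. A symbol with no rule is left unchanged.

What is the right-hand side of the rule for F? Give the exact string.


Answer: C

Derivation:
Trying F -> C:
  Step 0: FC
  Step 1: CC
  Step 2: CC
Matches the given result.


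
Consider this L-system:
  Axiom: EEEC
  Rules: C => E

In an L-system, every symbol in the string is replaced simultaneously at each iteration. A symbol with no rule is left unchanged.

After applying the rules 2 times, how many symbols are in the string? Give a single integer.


Step 0: length = 4
Step 1: length = 4
Step 2: length = 4

Answer: 4


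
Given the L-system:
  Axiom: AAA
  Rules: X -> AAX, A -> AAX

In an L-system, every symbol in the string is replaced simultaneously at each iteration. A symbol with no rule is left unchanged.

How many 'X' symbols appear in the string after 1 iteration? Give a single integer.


Answer: 3

Derivation:
Step 0: AAA  (0 'X')
Step 1: AAXAAXAAX  (3 'X')


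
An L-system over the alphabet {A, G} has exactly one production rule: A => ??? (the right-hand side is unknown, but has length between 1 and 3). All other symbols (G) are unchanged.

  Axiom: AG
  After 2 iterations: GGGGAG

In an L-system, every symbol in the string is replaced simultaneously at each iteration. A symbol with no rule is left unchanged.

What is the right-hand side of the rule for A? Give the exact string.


Answer: GGA

Derivation:
Trying A => GGA:
  Step 0: AG
  Step 1: GGAG
  Step 2: GGGGAG
Matches the given result.


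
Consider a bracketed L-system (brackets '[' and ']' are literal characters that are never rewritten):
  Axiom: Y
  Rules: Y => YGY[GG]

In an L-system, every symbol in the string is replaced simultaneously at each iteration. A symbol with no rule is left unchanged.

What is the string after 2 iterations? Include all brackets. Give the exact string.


Step 0: Y
Step 1: YGY[GG]
Step 2: YGY[GG]GYGY[GG][GG]

Answer: YGY[GG]GYGY[GG][GG]


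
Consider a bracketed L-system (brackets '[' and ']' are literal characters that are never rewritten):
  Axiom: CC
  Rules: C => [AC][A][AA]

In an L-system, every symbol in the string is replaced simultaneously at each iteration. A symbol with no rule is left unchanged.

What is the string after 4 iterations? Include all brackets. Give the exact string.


Step 0: CC
Step 1: [AC][A][AA][AC][A][AA]
Step 2: [A[AC][A][AA]][A][AA][A[AC][A][AA]][A][AA]
Step 3: [A[A[AC][A][AA]][A][AA]][A][AA][A[A[AC][A][AA]][A][AA]][A][AA]
Step 4: [A[A[A[AC][A][AA]][A][AA]][A][AA]][A][AA][A[A[A[AC][A][AA]][A][AA]][A][AA]][A][AA]

Answer: [A[A[A[AC][A][AA]][A][AA]][A][AA]][A][AA][A[A[A[AC][A][AA]][A][AA]][A][AA]][A][AA]


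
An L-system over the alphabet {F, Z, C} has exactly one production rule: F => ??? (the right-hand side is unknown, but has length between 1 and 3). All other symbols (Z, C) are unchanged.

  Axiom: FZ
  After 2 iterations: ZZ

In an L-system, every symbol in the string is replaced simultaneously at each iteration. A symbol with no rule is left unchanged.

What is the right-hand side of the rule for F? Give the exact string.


Trying F => Z:
  Step 0: FZ
  Step 1: ZZ
  Step 2: ZZ
Matches the given result.

Answer: Z


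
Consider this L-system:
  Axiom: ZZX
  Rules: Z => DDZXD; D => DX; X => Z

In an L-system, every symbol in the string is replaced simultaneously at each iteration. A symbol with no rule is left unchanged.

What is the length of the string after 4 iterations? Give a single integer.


Step 0: length = 3
Step 1: length = 11
Step 2: length = 29
Step 3: length = 64
Step 4: length = 150

Answer: 150


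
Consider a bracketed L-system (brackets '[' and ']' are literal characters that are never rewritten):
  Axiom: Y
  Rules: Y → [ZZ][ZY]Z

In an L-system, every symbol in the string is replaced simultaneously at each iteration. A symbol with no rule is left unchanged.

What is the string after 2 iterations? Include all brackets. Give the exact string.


Answer: [ZZ][Z[ZZ][ZY]Z]Z

Derivation:
Step 0: Y
Step 1: [ZZ][ZY]Z
Step 2: [ZZ][Z[ZZ][ZY]Z]Z


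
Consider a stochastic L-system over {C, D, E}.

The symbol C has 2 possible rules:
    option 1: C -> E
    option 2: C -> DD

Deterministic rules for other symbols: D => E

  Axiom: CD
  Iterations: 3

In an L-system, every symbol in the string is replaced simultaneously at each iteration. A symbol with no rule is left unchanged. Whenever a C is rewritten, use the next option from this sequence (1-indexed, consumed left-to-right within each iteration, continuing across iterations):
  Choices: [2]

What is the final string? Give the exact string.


Answer: EEE

Derivation:
Step 0: CD
Step 1: DDE  (used choices [2])
Step 2: EEE  (used choices [])
Step 3: EEE  (used choices [])


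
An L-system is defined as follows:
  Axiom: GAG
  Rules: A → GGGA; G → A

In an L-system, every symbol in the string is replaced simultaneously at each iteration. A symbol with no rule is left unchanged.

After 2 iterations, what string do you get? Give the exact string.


Step 0: GAG
Step 1: AGGGAA
Step 2: GGGAAAAGGGAGGGA

Answer: GGGAAAAGGGAGGGA


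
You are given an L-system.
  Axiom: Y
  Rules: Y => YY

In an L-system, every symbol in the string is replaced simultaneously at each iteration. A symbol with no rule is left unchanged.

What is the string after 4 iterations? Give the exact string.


Step 0: Y
Step 1: YY
Step 2: YYYY
Step 3: YYYYYYYY
Step 4: YYYYYYYYYYYYYYYY

Answer: YYYYYYYYYYYYYYYY


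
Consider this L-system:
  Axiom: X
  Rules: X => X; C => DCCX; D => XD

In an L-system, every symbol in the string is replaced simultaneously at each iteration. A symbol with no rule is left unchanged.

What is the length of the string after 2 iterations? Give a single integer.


Answer: 1

Derivation:
Step 0: length = 1
Step 1: length = 1
Step 2: length = 1


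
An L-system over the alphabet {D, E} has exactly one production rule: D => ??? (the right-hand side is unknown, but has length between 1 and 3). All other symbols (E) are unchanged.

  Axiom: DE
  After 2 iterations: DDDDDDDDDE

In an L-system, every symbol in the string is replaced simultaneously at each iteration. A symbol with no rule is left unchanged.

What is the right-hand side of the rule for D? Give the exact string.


Answer: DDD

Derivation:
Trying D => DDD:
  Step 0: DE
  Step 1: DDDE
  Step 2: DDDDDDDDDE
Matches the given result.


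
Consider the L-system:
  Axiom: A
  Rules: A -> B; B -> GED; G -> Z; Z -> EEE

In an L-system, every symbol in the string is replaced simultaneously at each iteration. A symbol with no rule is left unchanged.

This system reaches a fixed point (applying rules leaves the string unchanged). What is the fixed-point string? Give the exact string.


Answer: EEEED

Derivation:
Step 0: A
Step 1: B
Step 2: GED
Step 3: ZED
Step 4: EEEED
Step 5: EEEED  (unchanged — fixed point at step 4)


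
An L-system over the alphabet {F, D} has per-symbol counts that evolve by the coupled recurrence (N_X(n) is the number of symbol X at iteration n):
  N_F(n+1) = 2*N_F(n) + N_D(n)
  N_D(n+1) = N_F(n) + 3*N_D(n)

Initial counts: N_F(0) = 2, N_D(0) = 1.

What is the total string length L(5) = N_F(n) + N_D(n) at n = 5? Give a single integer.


Answer: 1625

Derivation:
Step 0: N_F=2, N_D=1, L=3
Step 1: N_F=5, N_D=5, L=10
Step 2: N_F=15, N_D=20, L=35
Step 3: N_F=50, N_D=75, L=125
Step 4: N_F=175, N_D=275, L=450
Step 5: N_F=625, N_D=1000, L=1625


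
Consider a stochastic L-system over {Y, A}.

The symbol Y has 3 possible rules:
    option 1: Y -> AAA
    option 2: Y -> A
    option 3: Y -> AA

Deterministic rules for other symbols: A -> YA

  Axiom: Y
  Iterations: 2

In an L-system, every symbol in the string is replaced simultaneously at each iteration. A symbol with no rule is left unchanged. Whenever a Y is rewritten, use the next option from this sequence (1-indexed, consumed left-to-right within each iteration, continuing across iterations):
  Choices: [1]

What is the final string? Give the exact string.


Step 0: Y
Step 1: AAA  (used choices [1])
Step 2: YAYAYA  (used choices [])

Answer: YAYAYA


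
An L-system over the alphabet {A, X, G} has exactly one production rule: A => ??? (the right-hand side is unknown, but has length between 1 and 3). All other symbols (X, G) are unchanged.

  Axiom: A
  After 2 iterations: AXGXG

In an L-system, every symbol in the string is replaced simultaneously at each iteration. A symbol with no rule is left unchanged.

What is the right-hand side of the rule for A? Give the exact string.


Answer: AXG

Derivation:
Trying A => AXG:
  Step 0: A
  Step 1: AXG
  Step 2: AXGXG
Matches the given result.


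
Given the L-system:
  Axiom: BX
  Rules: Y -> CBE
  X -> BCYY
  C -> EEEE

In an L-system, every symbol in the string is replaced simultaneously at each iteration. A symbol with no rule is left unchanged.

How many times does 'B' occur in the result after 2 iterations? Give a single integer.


Answer: 4

Derivation:
Step 0: BX  (1 'B')
Step 1: BBCYY  (2 'B')
Step 2: BBEEEECBECBE  (4 'B')


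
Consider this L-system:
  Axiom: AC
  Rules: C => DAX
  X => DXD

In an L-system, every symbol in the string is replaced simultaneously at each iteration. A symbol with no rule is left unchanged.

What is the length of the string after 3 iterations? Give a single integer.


Step 0: length = 2
Step 1: length = 4
Step 2: length = 6
Step 3: length = 8

Answer: 8


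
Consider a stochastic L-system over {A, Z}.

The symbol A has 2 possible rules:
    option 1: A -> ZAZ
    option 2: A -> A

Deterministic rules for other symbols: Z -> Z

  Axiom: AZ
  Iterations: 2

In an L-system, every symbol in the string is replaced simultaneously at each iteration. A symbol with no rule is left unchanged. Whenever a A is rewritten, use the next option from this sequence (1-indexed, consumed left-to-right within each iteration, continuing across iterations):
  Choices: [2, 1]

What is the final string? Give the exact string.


Answer: ZAZZ

Derivation:
Step 0: AZ
Step 1: AZ  (used choices [2])
Step 2: ZAZZ  (used choices [1])


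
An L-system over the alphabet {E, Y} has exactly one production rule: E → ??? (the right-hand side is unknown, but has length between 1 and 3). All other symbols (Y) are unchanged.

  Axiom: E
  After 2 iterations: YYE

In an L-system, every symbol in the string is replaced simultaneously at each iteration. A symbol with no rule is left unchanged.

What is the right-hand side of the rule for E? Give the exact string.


Trying E → YE:
  Step 0: E
  Step 1: YE
  Step 2: YYE
Matches the given result.

Answer: YE


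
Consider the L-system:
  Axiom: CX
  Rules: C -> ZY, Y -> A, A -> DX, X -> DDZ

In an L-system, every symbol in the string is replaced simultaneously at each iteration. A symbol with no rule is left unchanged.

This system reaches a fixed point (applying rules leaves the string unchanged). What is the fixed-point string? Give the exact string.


Answer: ZDDDZDDZ

Derivation:
Step 0: CX
Step 1: ZYDDZ
Step 2: ZADDZ
Step 3: ZDXDDZ
Step 4: ZDDDZDDZ
Step 5: ZDDDZDDZ  (unchanged — fixed point at step 4)


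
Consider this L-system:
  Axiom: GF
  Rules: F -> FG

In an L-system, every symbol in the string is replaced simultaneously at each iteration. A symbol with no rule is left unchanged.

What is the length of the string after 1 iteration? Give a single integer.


Answer: 3

Derivation:
Step 0: length = 2
Step 1: length = 3


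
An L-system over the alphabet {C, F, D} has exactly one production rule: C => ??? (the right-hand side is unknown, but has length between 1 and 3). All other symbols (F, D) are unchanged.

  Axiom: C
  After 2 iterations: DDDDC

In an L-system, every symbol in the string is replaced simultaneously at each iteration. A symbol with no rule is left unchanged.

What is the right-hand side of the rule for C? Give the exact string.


Answer: DDC

Derivation:
Trying C => DDC:
  Step 0: C
  Step 1: DDC
  Step 2: DDDDC
Matches the given result.


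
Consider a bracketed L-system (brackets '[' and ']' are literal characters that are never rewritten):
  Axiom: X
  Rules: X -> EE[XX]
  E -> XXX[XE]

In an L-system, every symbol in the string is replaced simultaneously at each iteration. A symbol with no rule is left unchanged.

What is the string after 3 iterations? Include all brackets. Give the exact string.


Step 0: X
Step 1: EE[XX]
Step 2: XXX[XE]XXX[XE][EE[XX]EE[XX]]
Step 3: EE[XX]EE[XX]EE[XX][EE[XX]XXX[XE]]EE[XX]EE[XX]EE[XX][EE[XX]XXX[XE]][XXX[XE]XXX[XE][EE[XX]EE[XX]]XXX[XE]XXX[XE][EE[XX]EE[XX]]]

Answer: EE[XX]EE[XX]EE[XX][EE[XX]XXX[XE]]EE[XX]EE[XX]EE[XX][EE[XX]XXX[XE]][XXX[XE]XXX[XE][EE[XX]EE[XX]]XXX[XE]XXX[XE][EE[XX]EE[XX]]]


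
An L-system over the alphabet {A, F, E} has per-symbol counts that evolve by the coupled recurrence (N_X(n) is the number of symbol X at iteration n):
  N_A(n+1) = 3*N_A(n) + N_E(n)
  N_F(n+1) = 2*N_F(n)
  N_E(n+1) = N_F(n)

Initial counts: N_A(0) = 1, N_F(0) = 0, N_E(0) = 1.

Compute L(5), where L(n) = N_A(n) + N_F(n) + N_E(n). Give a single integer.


Step 0: N_A=1, N_F=0, N_E=1, L=2
Step 1: N_A=4, N_F=0, N_E=0, L=4
Step 2: N_A=12, N_F=0, N_E=0, L=12
Step 3: N_A=36, N_F=0, N_E=0, L=36
Step 4: N_A=108, N_F=0, N_E=0, L=108
Step 5: N_A=324, N_F=0, N_E=0, L=324

Answer: 324


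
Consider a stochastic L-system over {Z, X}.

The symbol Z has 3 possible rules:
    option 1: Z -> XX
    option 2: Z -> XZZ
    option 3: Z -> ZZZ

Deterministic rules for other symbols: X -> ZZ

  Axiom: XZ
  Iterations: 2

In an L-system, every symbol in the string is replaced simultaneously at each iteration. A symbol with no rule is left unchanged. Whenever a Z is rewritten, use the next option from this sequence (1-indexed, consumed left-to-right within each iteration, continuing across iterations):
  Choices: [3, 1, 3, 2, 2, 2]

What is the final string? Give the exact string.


Step 0: XZ
Step 1: ZZZZZ  (used choices [3])
Step 2: XXZZZXZZXZZXZZ  (used choices [1, 3, 2, 2, 2])

Answer: XXZZZXZZXZZXZZ


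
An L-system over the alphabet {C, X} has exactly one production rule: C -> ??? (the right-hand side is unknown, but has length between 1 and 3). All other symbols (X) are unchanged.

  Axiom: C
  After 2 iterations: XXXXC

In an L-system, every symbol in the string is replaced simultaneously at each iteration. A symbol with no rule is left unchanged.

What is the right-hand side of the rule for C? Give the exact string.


Answer: XXC

Derivation:
Trying C -> XXC:
  Step 0: C
  Step 1: XXC
  Step 2: XXXXC
Matches the given result.


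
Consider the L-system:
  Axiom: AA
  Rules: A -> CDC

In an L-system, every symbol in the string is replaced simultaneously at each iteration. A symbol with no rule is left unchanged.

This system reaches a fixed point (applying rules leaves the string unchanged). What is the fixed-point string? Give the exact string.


Answer: CDCCDC

Derivation:
Step 0: AA
Step 1: CDCCDC
Step 2: CDCCDC  (unchanged — fixed point at step 1)


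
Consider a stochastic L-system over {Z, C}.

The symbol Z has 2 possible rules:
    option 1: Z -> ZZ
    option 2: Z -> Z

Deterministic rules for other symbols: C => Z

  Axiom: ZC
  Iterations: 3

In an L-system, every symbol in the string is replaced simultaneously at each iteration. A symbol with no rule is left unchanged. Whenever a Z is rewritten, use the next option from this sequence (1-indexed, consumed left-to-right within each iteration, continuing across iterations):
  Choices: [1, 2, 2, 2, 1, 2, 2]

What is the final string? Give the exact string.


Answer: ZZZZ

Derivation:
Step 0: ZC
Step 1: ZZZ  (used choices [1])
Step 2: ZZZ  (used choices [2, 2, 2])
Step 3: ZZZZ  (used choices [1, 2, 2])


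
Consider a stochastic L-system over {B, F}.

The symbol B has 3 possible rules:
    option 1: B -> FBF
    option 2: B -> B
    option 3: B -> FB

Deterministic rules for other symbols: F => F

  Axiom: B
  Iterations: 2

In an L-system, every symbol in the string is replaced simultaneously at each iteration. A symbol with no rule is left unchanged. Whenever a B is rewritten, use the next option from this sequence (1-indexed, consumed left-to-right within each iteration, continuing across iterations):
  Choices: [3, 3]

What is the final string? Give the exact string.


Answer: FFB

Derivation:
Step 0: B
Step 1: FB  (used choices [3])
Step 2: FFB  (used choices [3])


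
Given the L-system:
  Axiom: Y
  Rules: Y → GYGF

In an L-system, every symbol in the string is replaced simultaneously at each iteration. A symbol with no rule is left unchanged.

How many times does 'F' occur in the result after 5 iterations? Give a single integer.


Step 0: Y  (0 'F')
Step 1: GYGF  (1 'F')
Step 2: GGYGFGF  (2 'F')
Step 3: GGGYGFGFGF  (3 'F')
Step 4: GGGGYGFGFGFGF  (4 'F')
Step 5: GGGGGYGFGFGFGFGF  (5 'F')

Answer: 5


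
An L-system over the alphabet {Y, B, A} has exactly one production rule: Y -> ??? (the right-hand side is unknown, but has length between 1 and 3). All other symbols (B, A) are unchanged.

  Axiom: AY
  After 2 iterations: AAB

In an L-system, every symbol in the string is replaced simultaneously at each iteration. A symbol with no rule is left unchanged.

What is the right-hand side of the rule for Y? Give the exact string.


Trying Y -> AB:
  Step 0: AY
  Step 1: AAB
  Step 2: AAB
Matches the given result.

Answer: AB


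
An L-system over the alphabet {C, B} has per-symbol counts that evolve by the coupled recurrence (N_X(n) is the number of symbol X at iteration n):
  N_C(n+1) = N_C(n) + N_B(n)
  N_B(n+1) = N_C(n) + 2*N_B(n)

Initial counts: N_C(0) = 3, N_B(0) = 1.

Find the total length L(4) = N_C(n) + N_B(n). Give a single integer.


Answer: 157

Derivation:
Step 0: N_C=3, N_B=1, L=4
Step 1: N_C=4, N_B=5, L=9
Step 2: N_C=9, N_B=14, L=23
Step 3: N_C=23, N_B=37, L=60
Step 4: N_C=60, N_B=97, L=157


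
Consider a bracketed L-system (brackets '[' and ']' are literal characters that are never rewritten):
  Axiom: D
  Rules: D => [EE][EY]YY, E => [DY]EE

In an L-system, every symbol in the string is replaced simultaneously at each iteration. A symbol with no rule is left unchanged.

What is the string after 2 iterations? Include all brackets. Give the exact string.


Step 0: D
Step 1: [EE][EY]YY
Step 2: [[DY]EE[DY]EE][[DY]EEY]YY

Answer: [[DY]EE[DY]EE][[DY]EEY]YY


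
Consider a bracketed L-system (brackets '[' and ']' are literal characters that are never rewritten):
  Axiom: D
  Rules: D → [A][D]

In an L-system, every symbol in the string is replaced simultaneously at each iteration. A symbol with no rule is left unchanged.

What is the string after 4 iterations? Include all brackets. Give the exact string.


Step 0: D
Step 1: [A][D]
Step 2: [A][[A][D]]
Step 3: [A][[A][[A][D]]]
Step 4: [A][[A][[A][[A][D]]]]

Answer: [A][[A][[A][[A][D]]]]


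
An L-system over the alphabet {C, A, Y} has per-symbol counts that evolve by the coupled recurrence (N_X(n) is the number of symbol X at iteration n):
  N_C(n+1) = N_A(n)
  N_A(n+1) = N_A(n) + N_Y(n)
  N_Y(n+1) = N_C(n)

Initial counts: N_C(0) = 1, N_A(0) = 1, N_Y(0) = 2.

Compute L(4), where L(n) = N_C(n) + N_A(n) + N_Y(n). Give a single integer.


Answer: 17

Derivation:
Step 0: N_C=1, N_A=1, N_Y=2, L=4
Step 1: N_C=1, N_A=3, N_Y=1, L=5
Step 2: N_C=3, N_A=4, N_Y=1, L=8
Step 3: N_C=4, N_A=5, N_Y=3, L=12
Step 4: N_C=5, N_A=8, N_Y=4, L=17


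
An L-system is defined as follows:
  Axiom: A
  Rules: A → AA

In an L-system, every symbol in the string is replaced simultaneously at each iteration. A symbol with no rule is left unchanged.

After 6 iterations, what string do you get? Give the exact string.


Step 0: A
Step 1: AA
Step 2: AAAA
Step 3: AAAAAAAA
Step 4: AAAAAAAAAAAAAAAA
Step 5: AAAAAAAAAAAAAAAAAAAAAAAAAAAAAAAA
Step 6: AAAAAAAAAAAAAAAAAAAAAAAAAAAAAAAAAAAAAAAAAAAAAAAAAAAAAAAAAAAAAAAA

Answer: AAAAAAAAAAAAAAAAAAAAAAAAAAAAAAAAAAAAAAAAAAAAAAAAAAAAAAAAAAAAAAAA


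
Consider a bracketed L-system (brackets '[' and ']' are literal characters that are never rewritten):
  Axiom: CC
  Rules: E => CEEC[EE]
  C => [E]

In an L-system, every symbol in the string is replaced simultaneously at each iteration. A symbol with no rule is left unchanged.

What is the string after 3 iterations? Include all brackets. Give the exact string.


Step 0: CC
Step 1: [E][E]
Step 2: [CEEC[EE]][CEEC[EE]]
Step 3: [[E]CEEC[EE]CEEC[EE][E][CEEC[EE]CEEC[EE]]][[E]CEEC[EE]CEEC[EE][E][CEEC[EE]CEEC[EE]]]

Answer: [[E]CEEC[EE]CEEC[EE][E][CEEC[EE]CEEC[EE]]][[E]CEEC[EE]CEEC[EE][E][CEEC[EE]CEEC[EE]]]


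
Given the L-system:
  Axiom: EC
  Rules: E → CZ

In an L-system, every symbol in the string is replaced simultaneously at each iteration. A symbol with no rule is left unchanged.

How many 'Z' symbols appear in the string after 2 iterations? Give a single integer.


Step 0: EC  (0 'Z')
Step 1: CZC  (1 'Z')
Step 2: CZC  (1 'Z')

Answer: 1


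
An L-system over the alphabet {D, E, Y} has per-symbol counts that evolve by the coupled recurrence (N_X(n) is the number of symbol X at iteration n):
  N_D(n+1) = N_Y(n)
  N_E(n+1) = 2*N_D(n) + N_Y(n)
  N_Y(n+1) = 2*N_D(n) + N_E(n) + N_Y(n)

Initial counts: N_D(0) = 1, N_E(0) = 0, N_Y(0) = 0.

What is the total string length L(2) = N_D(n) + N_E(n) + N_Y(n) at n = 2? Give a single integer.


Answer: 8

Derivation:
Step 0: N_D=1, N_E=0, N_Y=0, L=1
Step 1: N_D=0, N_E=2, N_Y=2, L=4
Step 2: N_D=2, N_E=2, N_Y=4, L=8


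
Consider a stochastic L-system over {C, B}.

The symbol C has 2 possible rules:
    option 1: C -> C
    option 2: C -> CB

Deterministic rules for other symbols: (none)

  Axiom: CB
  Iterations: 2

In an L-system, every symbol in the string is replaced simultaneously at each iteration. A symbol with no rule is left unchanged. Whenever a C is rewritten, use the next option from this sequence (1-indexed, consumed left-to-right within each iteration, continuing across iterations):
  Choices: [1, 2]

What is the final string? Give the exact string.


Answer: CBB

Derivation:
Step 0: CB
Step 1: CB  (used choices [1])
Step 2: CBB  (used choices [2])


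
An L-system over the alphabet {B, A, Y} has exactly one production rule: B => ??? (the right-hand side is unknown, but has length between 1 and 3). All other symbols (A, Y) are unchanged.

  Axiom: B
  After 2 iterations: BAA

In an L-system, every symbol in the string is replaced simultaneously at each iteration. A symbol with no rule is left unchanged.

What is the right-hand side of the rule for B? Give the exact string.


Trying B => BA:
  Step 0: B
  Step 1: BA
  Step 2: BAA
Matches the given result.

Answer: BA


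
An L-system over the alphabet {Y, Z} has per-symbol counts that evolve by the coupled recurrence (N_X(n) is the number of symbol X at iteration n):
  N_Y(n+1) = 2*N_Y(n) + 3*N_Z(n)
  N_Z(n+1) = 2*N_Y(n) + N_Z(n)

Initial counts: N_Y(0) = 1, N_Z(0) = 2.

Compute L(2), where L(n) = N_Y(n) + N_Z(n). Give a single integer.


Step 0: N_Y=1, N_Z=2, L=3
Step 1: N_Y=8, N_Z=4, L=12
Step 2: N_Y=28, N_Z=20, L=48

Answer: 48
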